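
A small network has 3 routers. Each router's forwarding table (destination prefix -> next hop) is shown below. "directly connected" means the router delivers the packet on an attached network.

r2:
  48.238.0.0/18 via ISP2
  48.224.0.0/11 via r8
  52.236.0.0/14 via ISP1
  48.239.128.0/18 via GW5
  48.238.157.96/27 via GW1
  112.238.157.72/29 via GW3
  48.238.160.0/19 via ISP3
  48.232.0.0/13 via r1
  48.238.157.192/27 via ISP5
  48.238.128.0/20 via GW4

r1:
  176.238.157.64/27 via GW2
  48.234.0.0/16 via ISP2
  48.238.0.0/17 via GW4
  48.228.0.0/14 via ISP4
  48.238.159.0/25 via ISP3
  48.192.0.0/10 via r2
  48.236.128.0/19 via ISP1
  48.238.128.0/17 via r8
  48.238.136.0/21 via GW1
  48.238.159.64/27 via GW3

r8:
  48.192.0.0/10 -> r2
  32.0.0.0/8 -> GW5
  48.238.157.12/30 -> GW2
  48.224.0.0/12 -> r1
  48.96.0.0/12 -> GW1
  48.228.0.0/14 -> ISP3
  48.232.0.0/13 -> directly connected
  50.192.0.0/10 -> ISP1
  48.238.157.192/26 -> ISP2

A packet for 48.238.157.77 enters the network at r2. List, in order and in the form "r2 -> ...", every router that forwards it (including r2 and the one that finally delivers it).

At r2: longest match for 48.238.157.77 is 48.232.0.0/13 -> r1
At r1: longest match for 48.238.157.77 is 48.238.128.0/17 -> r8
At r8: longest match for 48.238.157.77 is 48.232.0.0/13 -> directly connected

r2 -> r1 -> r8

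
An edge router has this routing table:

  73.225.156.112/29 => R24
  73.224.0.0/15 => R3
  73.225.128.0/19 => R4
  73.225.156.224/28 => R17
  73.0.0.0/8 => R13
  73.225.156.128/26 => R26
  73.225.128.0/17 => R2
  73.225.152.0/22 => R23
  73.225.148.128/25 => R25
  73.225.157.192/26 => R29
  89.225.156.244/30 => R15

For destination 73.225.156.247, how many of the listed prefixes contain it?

Prefixes containing 73.225.156.247:
  73.0.0.0/8 (73.0.0.0 - 73.255.255.255)
  73.224.0.0/15 (73.224.0.0 - 73.225.255.255)
  73.225.128.0/17 (73.225.128.0 - 73.225.255.255)
  73.225.128.0/19 (73.225.128.0 - 73.225.159.255)
Total matching entries: 4.

4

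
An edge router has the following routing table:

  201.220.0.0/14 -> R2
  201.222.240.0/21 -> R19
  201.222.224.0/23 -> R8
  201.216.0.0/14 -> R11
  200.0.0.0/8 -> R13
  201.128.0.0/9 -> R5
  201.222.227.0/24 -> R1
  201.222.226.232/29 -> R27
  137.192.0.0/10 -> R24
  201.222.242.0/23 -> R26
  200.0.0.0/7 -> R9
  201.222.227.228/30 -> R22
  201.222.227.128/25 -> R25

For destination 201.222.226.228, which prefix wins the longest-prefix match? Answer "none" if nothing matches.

Entries matching 201.222.226.228:
  200.0.0.0/7 (200.0.0.0 - 201.255.255.255)
  201.128.0.0/9 (201.128.0.0 - 201.255.255.255)
  201.220.0.0/14 (201.220.0.0 - 201.223.255.255)
Most specific is 201.220.0.0/14.

201.220.0.0/14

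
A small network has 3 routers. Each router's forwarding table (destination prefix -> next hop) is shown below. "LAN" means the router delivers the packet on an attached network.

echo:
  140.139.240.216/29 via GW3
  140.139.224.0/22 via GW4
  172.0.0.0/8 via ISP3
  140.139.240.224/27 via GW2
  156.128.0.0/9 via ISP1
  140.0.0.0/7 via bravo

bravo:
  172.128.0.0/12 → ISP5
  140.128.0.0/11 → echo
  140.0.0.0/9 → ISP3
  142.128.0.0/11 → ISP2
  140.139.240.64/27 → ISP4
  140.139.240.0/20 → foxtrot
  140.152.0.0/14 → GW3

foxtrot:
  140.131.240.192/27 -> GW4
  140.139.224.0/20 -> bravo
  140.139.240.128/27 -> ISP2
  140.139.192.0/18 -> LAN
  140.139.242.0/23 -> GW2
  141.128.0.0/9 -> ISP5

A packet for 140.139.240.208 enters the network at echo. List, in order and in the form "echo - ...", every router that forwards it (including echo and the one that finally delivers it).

At echo: longest match for 140.139.240.208 is 140.0.0.0/7 -> bravo
At bravo: longest match for 140.139.240.208 is 140.139.240.0/20 -> foxtrot
At foxtrot: longest match for 140.139.240.208 is 140.139.192.0/18 -> LAN

echo - bravo - foxtrot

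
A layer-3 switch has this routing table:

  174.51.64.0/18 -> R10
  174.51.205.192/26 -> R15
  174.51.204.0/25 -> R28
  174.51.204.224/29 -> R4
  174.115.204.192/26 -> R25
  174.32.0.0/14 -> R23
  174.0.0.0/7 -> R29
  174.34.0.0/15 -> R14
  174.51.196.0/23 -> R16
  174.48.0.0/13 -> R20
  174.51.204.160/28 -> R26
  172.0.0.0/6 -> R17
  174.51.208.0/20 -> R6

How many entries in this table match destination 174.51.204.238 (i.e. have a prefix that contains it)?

Prefixes containing 174.51.204.238:
  172.0.0.0/6 (172.0.0.0 - 175.255.255.255)
  174.0.0.0/7 (174.0.0.0 - 175.255.255.255)
  174.48.0.0/13 (174.48.0.0 - 174.55.255.255)
Total matching entries: 3.

3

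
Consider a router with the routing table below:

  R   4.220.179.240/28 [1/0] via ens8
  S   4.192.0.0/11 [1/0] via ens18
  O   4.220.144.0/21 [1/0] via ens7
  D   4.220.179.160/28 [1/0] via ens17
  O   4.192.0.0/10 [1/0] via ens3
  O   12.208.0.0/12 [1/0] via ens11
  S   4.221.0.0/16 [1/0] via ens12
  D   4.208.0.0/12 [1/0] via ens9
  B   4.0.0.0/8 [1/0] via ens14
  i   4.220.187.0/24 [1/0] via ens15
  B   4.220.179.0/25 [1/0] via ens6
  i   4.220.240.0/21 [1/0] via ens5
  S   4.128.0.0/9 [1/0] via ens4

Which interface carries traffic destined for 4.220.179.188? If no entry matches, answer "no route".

Routes whose prefix contains 4.220.179.188:
  4.0.0.0/8 (4.0.0.0 - 4.255.255.255) -> ens14
  4.128.0.0/9 (4.128.0.0 - 4.255.255.255) -> ens4
  4.192.0.0/10 (4.192.0.0 - 4.255.255.255) -> ens3
  4.192.0.0/11 (4.192.0.0 - 4.223.255.255) -> ens18
  4.208.0.0/12 (4.208.0.0 - 4.223.255.255) -> ens9
More-specific entries that do NOT match:
  4.220.179.240/28 (4.220.179.240 - 4.220.179.255) does not contain 4.220.179.188
  4.220.179.160/28 (4.220.179.160 - 4.220.179.175) does not contain 4.220.179.188
  4.220.179.0/25 (4.220.179.0 - 4.220.179.127) does not contain 4.220.179.188
  4.220.187.0/24 (4.220.187.0 - 4.220.187.255) does not contain 4.220.179.188
  4.220.144.0/21 (4.220.144.0 - 4.220.151.255) does not contain 4.220.179.188
  4.220.240.0/21 (4.220.240.0 - 4.220.247.255) does not contain 4.220.179.188
  4.221.0.0/16 (4.221.0.0 - 4.221.255.255) does not contain 4.220.179.188
Longest matching prefix is /12 -> interface ens9.

ens9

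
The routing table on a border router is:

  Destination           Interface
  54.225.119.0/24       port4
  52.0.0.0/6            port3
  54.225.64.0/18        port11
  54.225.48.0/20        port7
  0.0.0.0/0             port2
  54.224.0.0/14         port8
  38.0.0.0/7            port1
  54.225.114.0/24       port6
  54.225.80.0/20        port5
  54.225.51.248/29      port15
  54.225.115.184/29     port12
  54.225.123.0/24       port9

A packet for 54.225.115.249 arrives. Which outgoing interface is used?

Routes whose prefix contains 54.225.115.249:
  0.0.0.0/0 (default, matches everything) -> port2
  52.0.0.0/6 (52.0.0.0 - 55.255.255.255) -> port3
  54.224.0.0/14 (54.224.0.0 - 54.227.255.255) -> port8
  54.225.64.0/18 (54.225.64.0 - 54.225.127.255) -> port11
More-specific entries that do NOT match:
  54.225.51.248/29 (54.225.51.248 - 54.225.51.255) does not contain 54.225.115.249
  54.225.115.184/29 (54.225.115.184 - 54.225.115.191) does not contain 54.225.115.249
  54.225.119.0/24 (54.225.119.0 - 54.225.119.255) does not contain 54.225.115.249
  54.225.114.0/24 (54.225.114.0 - 54.225.114.255) does not contain 54.225.115.249
  54.225.123.0/24 (54.225.123.0 - 54.225.123.255) does not contain 54.225.115.249
  54.225.48.0/20 (54.225.48.0 - 54.225.63.255) does not contain 54.225.115.249
  54.225.80.0/20 (54.225.80.0 - 54.225.95.255) does not contain 54.225.115.249
Longest matching prefix is /18 -> interface port11.

port11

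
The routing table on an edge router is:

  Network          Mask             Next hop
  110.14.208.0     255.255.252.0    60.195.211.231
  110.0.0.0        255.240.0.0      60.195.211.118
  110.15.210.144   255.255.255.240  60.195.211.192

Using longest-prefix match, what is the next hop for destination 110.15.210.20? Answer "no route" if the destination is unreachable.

Routes whose prefix contains 110.15.210.20:
  110.0.0.0/12 (110.0.0.0 - 110.15.255.255) -> 60.195.211.118
More-specific entries that do NOT match:
  110.15.210.144/28 (110.15.210.144 - 110.15.210.159) does not contain 110.15.210.20
  110.14.208.0/22 (110.14.208.0 - 110.14.211.255) does not contain 110.15.210.20
Longest matching prefix is /12 -> next hop 60.195.211.118.

60.195.211.118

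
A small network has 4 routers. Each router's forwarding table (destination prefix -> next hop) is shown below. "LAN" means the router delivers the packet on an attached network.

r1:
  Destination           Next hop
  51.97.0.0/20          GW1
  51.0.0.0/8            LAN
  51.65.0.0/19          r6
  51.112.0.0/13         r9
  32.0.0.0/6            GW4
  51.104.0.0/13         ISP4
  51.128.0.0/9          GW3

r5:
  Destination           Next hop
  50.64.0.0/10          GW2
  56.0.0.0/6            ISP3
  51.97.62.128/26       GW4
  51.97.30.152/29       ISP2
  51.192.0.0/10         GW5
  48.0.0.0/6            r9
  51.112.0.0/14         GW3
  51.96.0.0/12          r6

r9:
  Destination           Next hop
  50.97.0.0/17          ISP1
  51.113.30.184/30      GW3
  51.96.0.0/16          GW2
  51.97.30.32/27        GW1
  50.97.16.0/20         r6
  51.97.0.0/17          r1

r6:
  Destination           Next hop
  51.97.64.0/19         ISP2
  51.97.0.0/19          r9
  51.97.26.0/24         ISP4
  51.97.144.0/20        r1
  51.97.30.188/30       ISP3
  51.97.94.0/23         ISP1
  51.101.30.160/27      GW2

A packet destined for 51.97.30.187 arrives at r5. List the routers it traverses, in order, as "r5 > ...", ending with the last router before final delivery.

At r5: longest match for 51.97.30.187 is 51.96.0.0/12 -> r6
At r6: longest match for 51.97.30.187 is 51.97.0.0/19 -> r9
At r9: longest match for 51.97.30.187 is 51.97.0.0/17 -> r1
At r1: longest match for 51.97.30.187 is 51.0.0.0/8 -> LAN

r5 > r6 > r9 > r1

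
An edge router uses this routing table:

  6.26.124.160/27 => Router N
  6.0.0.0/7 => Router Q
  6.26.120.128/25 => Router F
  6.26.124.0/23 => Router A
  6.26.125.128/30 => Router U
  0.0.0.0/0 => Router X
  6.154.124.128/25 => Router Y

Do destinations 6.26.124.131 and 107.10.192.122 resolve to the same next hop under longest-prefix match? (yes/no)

no

6.26.124.131: longest match 6.26.124.0/23 -> Router A
107.10.192.122: longest match 0.0.0.0/0 -> Router X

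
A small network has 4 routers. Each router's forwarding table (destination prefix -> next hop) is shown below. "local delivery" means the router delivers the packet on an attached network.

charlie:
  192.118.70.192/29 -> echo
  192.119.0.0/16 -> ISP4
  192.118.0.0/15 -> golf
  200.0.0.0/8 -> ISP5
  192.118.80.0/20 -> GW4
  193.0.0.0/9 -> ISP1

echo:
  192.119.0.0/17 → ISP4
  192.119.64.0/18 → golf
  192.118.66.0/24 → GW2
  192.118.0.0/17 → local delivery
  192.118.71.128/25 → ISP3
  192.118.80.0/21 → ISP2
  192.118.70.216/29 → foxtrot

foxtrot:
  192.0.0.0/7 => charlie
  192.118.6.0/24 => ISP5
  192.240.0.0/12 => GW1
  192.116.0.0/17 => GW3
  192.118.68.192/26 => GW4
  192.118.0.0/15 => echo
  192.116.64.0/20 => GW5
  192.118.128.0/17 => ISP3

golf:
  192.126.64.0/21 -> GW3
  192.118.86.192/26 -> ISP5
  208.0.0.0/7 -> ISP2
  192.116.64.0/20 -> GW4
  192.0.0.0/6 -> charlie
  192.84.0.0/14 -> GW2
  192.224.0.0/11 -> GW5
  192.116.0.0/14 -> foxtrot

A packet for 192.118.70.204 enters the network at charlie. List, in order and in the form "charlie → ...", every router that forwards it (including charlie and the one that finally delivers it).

charlie → golf → foxtrot → echo

At charlie: longest match for 192.118.70.204 is 192.118.0.0/15 -> golf
At golf: longest match for 192.118.70.204 is 192.116.0.0/14 -> foxtrot
At foxtrot: longest match for 192.118.70.204 is 192.118.0.0/15 -> echo
At echo: longest match for 192.118.70.204 is 192.118.0.0/17 -> local delivery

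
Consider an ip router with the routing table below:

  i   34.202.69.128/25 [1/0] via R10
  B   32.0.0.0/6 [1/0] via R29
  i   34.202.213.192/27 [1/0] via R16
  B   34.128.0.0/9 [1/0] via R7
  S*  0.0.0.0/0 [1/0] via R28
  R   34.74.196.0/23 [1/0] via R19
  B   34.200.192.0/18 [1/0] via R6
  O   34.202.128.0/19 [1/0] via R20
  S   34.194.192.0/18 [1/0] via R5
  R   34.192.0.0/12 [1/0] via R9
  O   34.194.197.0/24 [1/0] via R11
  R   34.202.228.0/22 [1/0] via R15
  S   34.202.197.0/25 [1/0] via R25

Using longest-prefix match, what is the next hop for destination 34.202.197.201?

R9

Routes whose prefix contains 34.202.197.201:
  0.0.0.0/0 (default, matches everything) -> R28
  32.0.0.0/6 (32.0.0.0 - 35.255.255.255) -> R29
  34.128.0.0/9 (34.128.0.0 - 34.255.255.255) -> R7
  34.192.0.0/12 (34.192.0.0 - 34.207.255.255) -> R9
More-specific entries that do NOT match:
  34.202.213.192/27 (34.202.213.192 - 34.202.213.223) does not contain 34.202.197.201
  34.202.69.128/25 (34.202.69.128 - 34.202.69.255) does not contain 34.202.197.201
  34.202.197.0/25 (34.202.197.0 - 34.202.197.127) does not contain 34.202.197.201
  34.194.197.0/24 (34.194.197.0 - 34.194.197.255) does not contain 34.202.197.201
  34.74.196.0/23 (34.74.196.0 - 34.74.197.255) does not contain 34.202.197.201
  34.202.228.0/22 (34.202.228.0 - 34.202.231.255) does not contain 34.202.197.201
  34.202.128.0/19 (34.202.128.0 - 34.202.159.255) does not contain 34.202.197.201
  34.200.192.0/18 (34.200.192.0 - 34.200.255.255) does not contain 34.202.197.201
  34.194.192.0/18 (34.194.192.0 - 34.194.255.255) does not contain 34.202.197.201
Longest matching prefix is /12 -> next hop R9.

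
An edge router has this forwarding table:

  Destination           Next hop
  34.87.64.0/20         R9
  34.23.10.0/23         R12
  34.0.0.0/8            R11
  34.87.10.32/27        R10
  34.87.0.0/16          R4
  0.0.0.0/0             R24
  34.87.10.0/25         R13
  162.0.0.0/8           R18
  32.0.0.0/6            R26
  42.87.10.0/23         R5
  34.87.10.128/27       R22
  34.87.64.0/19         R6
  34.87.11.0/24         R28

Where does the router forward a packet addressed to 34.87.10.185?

R4

Routes whose prefix contains 34.87.10.185:
  0.0.0.0/0 (default, matches everything) -> R24
  32.0.0.0/6 (32.0.0.0 - 35.255.255.255) -> R26
  34.0.0.0/8 (34.0.0.0 - 34.255.255.255) -> R11
  34.87.0.0/16 (34.87.0.0 - 34.87.255.255) -> R4
More-specific entries that do NOT match:
  34.87.10.32/27 (34.87.10.32 - 34.87.10.63) does not contain 34.87.10.185
  34.87.10.128/27 (34.87.10.128 - 34.87.10.159) does not contain 34.87.10.185
  34.87.10.0/25 (34.87.10.0 - 34.87.10.127) does not contain 34.87.10.185
  34.87.11.0/24 (34.87.11.0 - 34.87.11.255) does not contain 34.87.10.185
  34.23.10.0/23 (34.23.10.0 - 34.23.11.255) does not contain 34.87.10.185
  42.87.10.0/23 (42.87.10.0 - 42.87.11.255) does not contain 34.87.10.185
  34.87.64.0/20 (34.87.64.0 - 34.87.79.255) does not contain 34.87.10.185
  34.87.64.0/19 (34.87.64.0 - 34.87.95.255) does not contain 34.87.10.185
Longest matching prefix is /16 -> next hop R4.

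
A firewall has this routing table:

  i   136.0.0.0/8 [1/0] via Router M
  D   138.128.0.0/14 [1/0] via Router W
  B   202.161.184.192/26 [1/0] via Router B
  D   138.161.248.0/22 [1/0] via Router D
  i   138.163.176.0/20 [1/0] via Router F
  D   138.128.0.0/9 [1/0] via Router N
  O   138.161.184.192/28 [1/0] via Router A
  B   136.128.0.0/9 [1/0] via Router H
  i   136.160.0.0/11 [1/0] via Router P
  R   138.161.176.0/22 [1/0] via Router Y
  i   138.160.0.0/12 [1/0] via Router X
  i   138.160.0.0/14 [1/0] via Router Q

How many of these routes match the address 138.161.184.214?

3

Prefixes containing 138.161.184.214:
  138.128.0.0/9 (138.128.0.0 - 138.255.255.255)
  138.160.0.0/12 (138.160.0.0 - 138.175.255.255)
  138.160.0.0/14 (138.160.0.0 - 138.163.255.255)
Total matching entries: 3.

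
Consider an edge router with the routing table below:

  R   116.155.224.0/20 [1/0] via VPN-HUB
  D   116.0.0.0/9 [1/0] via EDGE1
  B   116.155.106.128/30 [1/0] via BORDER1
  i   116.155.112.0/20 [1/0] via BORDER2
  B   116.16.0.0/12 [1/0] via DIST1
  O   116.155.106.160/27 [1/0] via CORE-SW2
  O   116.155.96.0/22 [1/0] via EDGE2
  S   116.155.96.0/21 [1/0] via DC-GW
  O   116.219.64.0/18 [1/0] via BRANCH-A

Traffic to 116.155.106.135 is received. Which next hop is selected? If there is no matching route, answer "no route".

No entry's prefix contains 116.155.106.135; there is no default route.

no route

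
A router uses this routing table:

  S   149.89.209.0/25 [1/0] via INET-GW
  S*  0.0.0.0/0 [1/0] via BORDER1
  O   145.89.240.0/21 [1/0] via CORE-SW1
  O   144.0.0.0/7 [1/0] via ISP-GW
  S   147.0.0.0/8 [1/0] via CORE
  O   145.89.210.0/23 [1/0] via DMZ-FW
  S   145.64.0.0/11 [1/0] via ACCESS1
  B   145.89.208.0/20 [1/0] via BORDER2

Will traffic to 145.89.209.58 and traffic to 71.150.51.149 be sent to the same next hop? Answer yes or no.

145.89.209.58: longest match 145.89.208.0/20 -> BORDER2
71.150.51.149: longest match 0.0.0.0/0 -> BORDER1

no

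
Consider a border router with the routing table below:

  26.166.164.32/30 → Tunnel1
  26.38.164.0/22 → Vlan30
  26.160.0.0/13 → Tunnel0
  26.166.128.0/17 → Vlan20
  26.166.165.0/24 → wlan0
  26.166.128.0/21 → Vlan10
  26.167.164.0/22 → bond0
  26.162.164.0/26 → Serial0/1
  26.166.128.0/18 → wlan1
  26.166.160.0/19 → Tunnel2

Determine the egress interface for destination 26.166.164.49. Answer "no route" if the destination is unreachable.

Tunnel2

Routes whose prefix contains 26.166.164.49:
  26.160.0.0/13 (26.160.0.0 - 26.167.255.255) -> Tunnel0
  26.166.128.0/17 (26.166.128.0 - 26.166.255.255) -> Vlan20
  26.166.128.0/18 (26.166.128.0 - 26.166.191.255) -> wlan1
  26.166.160.0/19 (26.166.160.0 - 26.166.191.255) -> Tunnel2
More-specific entries that do NOT match:
  26.166.164.32/30 (26.166.164.32 - 26.166.164.35) does not contain 26.166.164.49
  26.162.164.0/26 (26.162.164.0 - 26.162.164.63) does not contain 26.166.164.49
  26.166.165.0/24 (26.166.165.0 - 26.166.165.255) does not contain 26.166.164.49
  26.38.164.0/22 (26.38.164.0 - 26.38.167.255) does not contain 26.166.164.49
  26.167.164.0/22 (26.167.164.0 - 26.167.167.255) does not contain 26.166.164.49
  26.166.128.0/21 (26.166.128.0 - 26.166.135.255) does not contain 26.166.164.49
Longest matching prefix is /19 -> interface Tunnel2.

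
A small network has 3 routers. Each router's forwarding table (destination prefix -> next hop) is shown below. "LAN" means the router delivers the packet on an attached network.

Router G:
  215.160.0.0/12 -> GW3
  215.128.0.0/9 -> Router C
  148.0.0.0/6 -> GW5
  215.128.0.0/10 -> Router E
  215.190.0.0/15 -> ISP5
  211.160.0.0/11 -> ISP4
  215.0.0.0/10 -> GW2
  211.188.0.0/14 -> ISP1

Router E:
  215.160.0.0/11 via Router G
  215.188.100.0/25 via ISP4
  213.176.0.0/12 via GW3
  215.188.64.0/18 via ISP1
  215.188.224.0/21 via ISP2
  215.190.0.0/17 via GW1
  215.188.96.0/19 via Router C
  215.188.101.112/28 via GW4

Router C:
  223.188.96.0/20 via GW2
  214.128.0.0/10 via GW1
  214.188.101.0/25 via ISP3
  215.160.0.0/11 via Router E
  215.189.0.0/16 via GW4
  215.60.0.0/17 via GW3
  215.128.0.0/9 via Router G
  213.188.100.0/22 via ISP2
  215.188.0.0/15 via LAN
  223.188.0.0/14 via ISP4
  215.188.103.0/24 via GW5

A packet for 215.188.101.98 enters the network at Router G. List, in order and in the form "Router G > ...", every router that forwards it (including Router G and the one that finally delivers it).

At Router G: longest match for 215.188.101.98 is 215.128.0.0/10 -> Router E
At Router E: longest match for 215.188.101.98 is 215.188.96.0/19 -> Router C
At Router C: longest match for 215.188.101.98 is 215.188.0.0/15 -> LAN

Router G > Router E > Router C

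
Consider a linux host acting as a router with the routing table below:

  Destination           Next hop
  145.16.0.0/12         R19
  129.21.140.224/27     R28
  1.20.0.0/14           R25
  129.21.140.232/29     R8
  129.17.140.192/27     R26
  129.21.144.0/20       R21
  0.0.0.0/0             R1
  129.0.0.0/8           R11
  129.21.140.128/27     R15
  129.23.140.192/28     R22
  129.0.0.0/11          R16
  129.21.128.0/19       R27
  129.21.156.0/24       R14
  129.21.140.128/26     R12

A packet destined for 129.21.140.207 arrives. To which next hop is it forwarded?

Routes whose prefix contains 129.21.140.207:
  0.0.0.0/0 (default, matches everything) -> R1
  129.0.0.0/8 (129.0.0.0 - 129.255.255.255) -> R11
  129.0.0.0/11 (129.0.0.0 - 129.31.255.255) -> R16
  129.21.128.0/19 (129.21.128.0 - 129.21.159.255) -> R27
More-specific entries that do NOT match:
  129.21.140.232/29 (129.21.140.232 - 129.21.140.239) does not contain 129.21.140.207
  129.23.140.192/28 (129.23.140.192 - 129.23.140.207) does not contain 129.21.140.207
  129.21.140.224/27 (129.21.140.224 - 129.21.140.255) does not contain 129.21.140.207
  129.17.140.192/27 (129.17.140.192 - 129.17.140.223) does not contain 129.21.140.207
  129.21.140.128/27 (129.21.140.128 - 129.21.140.159) does not contain 129.21.140.207
  129.21.140.128/26 (129.21.140.128 - 129.21.140.191) does not contain 129.21.140.207
  129.21.156.0/24 (129.21.156.0 - 129.21.156.255) does not contain 129.21.140.207
  129.21.144.0/20 (129.21.144.0 - 129.21.159.255) does not contain 129.21.140.207
Longest matching prefix is /19 -> next hop R27.

R27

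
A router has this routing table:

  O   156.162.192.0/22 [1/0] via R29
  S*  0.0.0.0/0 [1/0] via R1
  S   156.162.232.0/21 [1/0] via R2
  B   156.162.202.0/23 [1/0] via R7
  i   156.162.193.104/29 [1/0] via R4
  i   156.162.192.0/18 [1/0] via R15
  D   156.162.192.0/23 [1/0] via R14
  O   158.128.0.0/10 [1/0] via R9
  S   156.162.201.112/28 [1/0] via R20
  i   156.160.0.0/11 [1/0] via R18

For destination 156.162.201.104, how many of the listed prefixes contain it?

Prefixes containing 156.162.201.104:
  0.0.0.0/0 (default, matches everything)
  156.160.0.0/11 (156.160.0.0 - 156.191.255.255)
  156.162.192.0/18 (156.162.192.0 - 156.162.255.255)
Total matching entries: 3.

3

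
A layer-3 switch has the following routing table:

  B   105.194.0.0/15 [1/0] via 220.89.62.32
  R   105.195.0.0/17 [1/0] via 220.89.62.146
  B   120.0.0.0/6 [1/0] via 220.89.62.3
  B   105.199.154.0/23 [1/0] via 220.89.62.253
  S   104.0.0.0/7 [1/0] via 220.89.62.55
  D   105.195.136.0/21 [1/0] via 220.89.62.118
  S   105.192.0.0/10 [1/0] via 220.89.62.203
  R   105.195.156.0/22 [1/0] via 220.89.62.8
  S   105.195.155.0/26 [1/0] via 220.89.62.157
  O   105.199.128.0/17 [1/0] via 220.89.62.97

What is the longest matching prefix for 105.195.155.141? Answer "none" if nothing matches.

Entries matching 105.195.155.141:
  104.0.0.0/7 (104.0.0.0 - 105.255.255.255)
  105.192.0.0/10 (105.192.0.0 - 105.255.255.255)
  105.194.0.0/15 (105.194.0.0 - 105.195.255.255)
Most specific is 105.194.0.0/15.

105.194.0.0/15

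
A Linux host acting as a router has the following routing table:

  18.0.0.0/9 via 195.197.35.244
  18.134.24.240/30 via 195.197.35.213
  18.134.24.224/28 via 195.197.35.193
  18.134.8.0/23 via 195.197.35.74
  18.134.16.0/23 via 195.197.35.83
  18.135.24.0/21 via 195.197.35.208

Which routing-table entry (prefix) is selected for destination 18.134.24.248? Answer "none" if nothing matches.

none

18.134.24.248 is outside every listed prefix and there is no default route.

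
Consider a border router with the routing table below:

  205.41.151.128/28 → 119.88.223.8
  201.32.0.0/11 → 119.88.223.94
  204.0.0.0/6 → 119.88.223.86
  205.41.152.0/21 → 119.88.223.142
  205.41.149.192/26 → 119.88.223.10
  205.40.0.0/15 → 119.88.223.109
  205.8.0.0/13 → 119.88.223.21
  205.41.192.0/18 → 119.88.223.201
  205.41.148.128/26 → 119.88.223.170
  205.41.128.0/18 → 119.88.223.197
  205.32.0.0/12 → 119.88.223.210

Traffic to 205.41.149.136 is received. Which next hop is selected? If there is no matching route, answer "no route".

119.88.223.197

Routes whose prefix contains 205.41.149.136:
  204.0.0.0/6 (204.0.0.0 - 207.255.255.255) -> 119.88.223.86
  205.32.0.0/12 (205.32.0.0 - 205.47.255.255) -> 119.88.223.210
  205.40.0.0/15 (205.40.0.0 - 205.41.255.255) -> 119.88.223.109
  205.41.128.0/18 (205.41.128.0 - 205.41.191.255) -> 119.88.223.197
More-specific entries that do NOT match:
  205.41.151.128/28 (205.41.151.128 - 205.41.151.143) does not contain 205.41.149.136
  205.41.149.192/26 (205.41.149.192 - 205.41.149.255) does not contain 205.41.149.136
  205.41.148.128/26 (205.41.148.128 - 205.41.148.191) does not contain 205.41.149.136
  205.41.152.0/21 (205.41.152.0 - 205.41.159.255) does not contain 205.41.149.136
Longest matching prefix is /18 -> next hop 119.88.223.197.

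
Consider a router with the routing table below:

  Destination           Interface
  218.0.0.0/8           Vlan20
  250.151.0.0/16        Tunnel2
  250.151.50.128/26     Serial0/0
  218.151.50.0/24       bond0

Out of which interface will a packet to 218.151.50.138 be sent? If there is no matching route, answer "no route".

bond0

Routes whose prefix contains 218.151.50.138:
  218.0.0.0/8 (218.0.0.0 - 218.255.255.255) -> Vlan20
  218.151.50.0/24 (218.151.50.0 - 218.151.50.255) -> bond0
More-specific entries that do NOT match:
  250.151.50.128/26 (250.151.50.128 - 250.151.50.191) does not contain 218.151.50.138
Longest matching prefix is /24 -> interface bond0.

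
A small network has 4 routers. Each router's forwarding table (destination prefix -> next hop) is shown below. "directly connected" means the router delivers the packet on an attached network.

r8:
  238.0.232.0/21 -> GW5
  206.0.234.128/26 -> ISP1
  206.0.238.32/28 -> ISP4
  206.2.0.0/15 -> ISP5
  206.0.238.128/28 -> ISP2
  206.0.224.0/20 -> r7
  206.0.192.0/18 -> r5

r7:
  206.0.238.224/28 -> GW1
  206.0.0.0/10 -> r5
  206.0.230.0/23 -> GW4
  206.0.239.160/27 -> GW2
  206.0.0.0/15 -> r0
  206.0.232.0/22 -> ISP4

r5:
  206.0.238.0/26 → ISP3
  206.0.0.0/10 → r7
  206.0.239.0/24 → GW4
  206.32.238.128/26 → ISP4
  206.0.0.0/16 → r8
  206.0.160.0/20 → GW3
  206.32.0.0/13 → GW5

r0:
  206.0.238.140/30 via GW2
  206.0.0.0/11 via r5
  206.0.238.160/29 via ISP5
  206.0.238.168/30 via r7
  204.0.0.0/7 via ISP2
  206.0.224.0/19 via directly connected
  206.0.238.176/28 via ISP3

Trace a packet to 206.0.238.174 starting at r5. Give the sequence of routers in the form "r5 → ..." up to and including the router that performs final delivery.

r5 → r8 → r7 → r0

At r5: longest match for 206.0.238.174 is 206.0.0.0/16 -> r8
At r8: longest match for 206.0.238.174 is 206.0.224.0/20 -> r7
At r7: longest match for 206.0.238.174 is 206.0.0.0/15 -> r0
At r0: longest match for 206.0.238.174 is 206.0.224.0/19 -> directly connected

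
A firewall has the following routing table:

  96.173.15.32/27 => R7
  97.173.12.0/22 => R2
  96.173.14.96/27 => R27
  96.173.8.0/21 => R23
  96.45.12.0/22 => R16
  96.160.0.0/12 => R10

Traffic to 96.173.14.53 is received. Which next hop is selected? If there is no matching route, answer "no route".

R23

Routes whose prefix contains 96.173.14.53:
  96.160.0.0/12 (96.160.0.0 - 96.175.255.255) -> R10
  96.173.8.0/21 (96.173.8.0 - 96.173.15.255) -> R23
More-specific entries that do NOT match:
  96.173.15.32/27 (96.173.15.32 - 96.173.15.63) does not contain 96.173.14.53
  96.173.14.96/27 (96.173.14.96 - 96.173.14.127) does not contain 96.173.14.53
  97.173.12.0/22 (97.173.12.0 - 97.173.15.255) does not contain 96.173.14.53
  96.45.12.0/22 (96.45.12.0 - 96.45.15.255) does not contain 96.173.14.53
Longest matching prefix is /21 -> next hop R23.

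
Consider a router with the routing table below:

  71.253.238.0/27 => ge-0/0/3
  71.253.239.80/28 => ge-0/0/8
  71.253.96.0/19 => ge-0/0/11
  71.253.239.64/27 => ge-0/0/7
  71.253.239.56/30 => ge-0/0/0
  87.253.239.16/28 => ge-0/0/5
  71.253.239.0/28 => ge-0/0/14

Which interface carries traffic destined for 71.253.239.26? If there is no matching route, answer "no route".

no route

No entry's prefix contains 71.253.239.26; there is no default route.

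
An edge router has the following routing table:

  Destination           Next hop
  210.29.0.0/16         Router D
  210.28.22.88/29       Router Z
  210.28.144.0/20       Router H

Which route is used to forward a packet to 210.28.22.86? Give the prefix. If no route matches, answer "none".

none

210.28.22.86 is outside every listed prefix and there is no default route.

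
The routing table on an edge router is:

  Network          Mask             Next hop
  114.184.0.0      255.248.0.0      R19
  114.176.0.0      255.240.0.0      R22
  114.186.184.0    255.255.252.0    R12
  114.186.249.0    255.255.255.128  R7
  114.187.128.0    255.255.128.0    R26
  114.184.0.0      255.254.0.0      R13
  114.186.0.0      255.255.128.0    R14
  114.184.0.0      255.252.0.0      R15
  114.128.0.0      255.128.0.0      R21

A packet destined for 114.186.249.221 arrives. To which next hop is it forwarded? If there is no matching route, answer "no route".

R15

Routes whose prefix contains 114.186.249.221:
  114.128.0.0/9 (114.128.0.0 - 114.255.255.255) -> R21
  114.176.0.0/12 (114.176.0.0 - 114.191.255.255) -> R22
  114.184.0.0/13 (114.184.0.0 - 114.191.255.255) -> R19
  114.184.0.0/14 (114.184.0.0 - 114.187.255.255) -> R15
More-specific entries that do NOT match:
  114.186.249.0/25 (114.186.249.0 - 114.186.249.127) does not contain 114.186.249.221
  114.186.184.0/22 (114.186.184.0 - 114.186.187.255) does not contain 114.186.249.221
  114.187.128.0/17 (114.187.128.0 - 114.187.255.255) does not contain 114.186.249.221
  114.186.0.0/17 (114.186.0.0 - 114.186.127.255) does not contain 114.186.249.221
  114.184.0.0/15 (114.184.0.0 - 114.185.255.255) does not contain 114.186.249.221
Longest matching prefix is /14 -> next hop R15.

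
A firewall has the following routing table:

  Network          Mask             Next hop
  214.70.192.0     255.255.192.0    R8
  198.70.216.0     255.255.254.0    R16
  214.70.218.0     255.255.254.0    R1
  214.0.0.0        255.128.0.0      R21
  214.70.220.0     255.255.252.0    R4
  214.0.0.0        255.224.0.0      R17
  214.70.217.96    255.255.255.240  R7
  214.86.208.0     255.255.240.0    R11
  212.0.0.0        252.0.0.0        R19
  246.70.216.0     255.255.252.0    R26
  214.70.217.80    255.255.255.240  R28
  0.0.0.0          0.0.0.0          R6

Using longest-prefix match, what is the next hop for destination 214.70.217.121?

Routes whose prefix contains 214.70.217.121:
  0.0.0.0/0 (default, matches everything) -> R6
  212.0.0.0/6 (212.0.0.0 - 215.255.255.255) -> R19
  214.0.0.0/9 (214.0.0.0 - 214.127.255.255) -> R21
  214.70.192.0/18 (214.70.192.0 - 214.70.255.255) -> R8
More-specific entries that do NOT match:
  214.70.217.96/28 (214.70.217.96 - 214.70.217.111) does not contain 214.70.217.121
  214.70.217.80/28 (214.70.217.80 - 214.70.217.95) does not contain 214.70.217.121
  198.70.216.0/23 (198.70.216.0 - 198.70.217.255) does not contain 214.70.217.121
  214.70.218.0/23 (214.70.218.0 - 214.70.219.255) does not contain 214.70.217.121
  214.70.220.0/22 (214.70.220.0 - 214.70.223.255) does not contain 214.70.217.121
  246.70.216.0/22 (246.70.216.0 - 246.70.219.255) does not contain 214.70.217.121
  214.86.208.0/20 (214.86.208.0 - 214.86.223.255) does not contain 214.70.217.121
Longest matching prefix is /18 -> next hop R8.

R8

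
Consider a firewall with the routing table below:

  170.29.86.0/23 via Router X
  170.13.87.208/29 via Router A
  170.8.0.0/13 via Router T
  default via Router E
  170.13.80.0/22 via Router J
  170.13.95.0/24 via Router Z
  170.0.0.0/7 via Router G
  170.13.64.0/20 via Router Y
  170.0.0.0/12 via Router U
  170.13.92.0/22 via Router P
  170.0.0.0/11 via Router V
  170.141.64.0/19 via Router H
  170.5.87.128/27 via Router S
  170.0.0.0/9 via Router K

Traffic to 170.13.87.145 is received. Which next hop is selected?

Routes whose prefix contains 170.13.87.145:
  0.0.0.0/0 (default, matches everything) -> Router E
  170.0.0.0/7 (170.0.0.0 - 171.255.255.255) -> Router G
  170.0.0.0/9 (170.0.0.0 - 170.127.255.255) -> Router K
  170.0.0.0/11 (170.0.0.0 - 170.31.255.255) -> Router V
  170.0.0.0/12 (170.0.0.0 - 170.15.255.255) -> Router U
  170.8.0.0/13 (170.8.0.0 - 170.15.255.255) -> Router T
More-specific entries that do NOT match:
  170.13.87.208/29 (170.13.87.208 - 170.13.87.215) does not contain 170.13.87.145
  170.5.87.128/27 (170.5.87.128 - 170.5.87.159) does not contain 170.13.87.145
  170.13.95.0/24 (170.13.95.0 - 170.13.95.255) does not contain 170.13.87.145
  170.29.86.0/23 (170.29.86.0 - 170.29.87.255) does not contain 170.13.87.145
  170.13.80.0/22 (170.13.80.0 - 170.13.83.255) does not contain 170.13.87.145
  170.13.92.0/22 (170.13.92.0 - 170.13.95.255) does not contain 170.13.87.145
  170.13.64.0/20 (170.13.64.0 - 170.13.79.255) does not contain 170.13.87.145
  170.141.64.0/19 (170.141.64.0 - 170.141.95.255) does not contain 170.13.87.145
Longest matching prefix is /13 -> next hop Router T.

Router T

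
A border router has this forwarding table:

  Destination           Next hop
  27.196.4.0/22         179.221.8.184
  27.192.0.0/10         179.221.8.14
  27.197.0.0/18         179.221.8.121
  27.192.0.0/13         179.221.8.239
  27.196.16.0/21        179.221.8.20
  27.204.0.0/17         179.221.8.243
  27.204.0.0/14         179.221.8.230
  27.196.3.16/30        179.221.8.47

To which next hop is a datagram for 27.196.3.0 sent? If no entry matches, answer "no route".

179.221.8.239

Routes whose prefix contains 27.196.3.0:
  27.192.0.0/10 (27.192.0.0 - 27.255.255.255) -> 179.221.8.14
  27.192.0.0/13 (27.192.0.0 - 27.199.255.255) -> 179.221.8.239
More-specific entries that do NOT match:
  27.196.3.16/30 (27.196.3.16 - 27.196.3.19) does not contain 27.196.3.0
  27.196.4.0/22 (27.196.4.0 - 27.196.7.255) does not contain 27.196.3.0
  27.196.16.0/21 (27.196.16.0 - 27.196.23.255) does not contain 27.196.3.0
  27.197.0.0/18 (27.197.0.0 - 27.197.63.255) does not contain 27.196.3.0
  27.204.0.0/17 (27.204.0.0 - 27.204.127.255) does not contain 27.196.3.0
  27.204.0.0/14 (27.204.0.0 - 27.207.255.255) does not contain 27.196.3.0
Longest matching prefix is /13 -> next hop 179.221.8.239.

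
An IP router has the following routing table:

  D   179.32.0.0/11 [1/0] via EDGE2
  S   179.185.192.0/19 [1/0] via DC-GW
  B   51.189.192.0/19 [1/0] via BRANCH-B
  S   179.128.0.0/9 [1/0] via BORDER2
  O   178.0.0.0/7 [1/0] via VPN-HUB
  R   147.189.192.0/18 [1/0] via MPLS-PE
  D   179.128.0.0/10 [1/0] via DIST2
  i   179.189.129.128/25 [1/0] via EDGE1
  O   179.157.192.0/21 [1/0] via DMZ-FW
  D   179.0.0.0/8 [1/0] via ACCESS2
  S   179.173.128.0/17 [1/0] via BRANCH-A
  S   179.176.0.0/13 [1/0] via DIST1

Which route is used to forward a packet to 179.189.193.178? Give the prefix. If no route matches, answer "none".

179.128.0.0/10

Entries matching 179.189.193.178:
  178.0.0.0/7 (178.0.0.0 - 179.255.255.255)
  179.0.0.0/8 (179.0.0.0 - 179.255.255.255)
  179.128.0.0/9 (179.128.0.0 - 179.255.255.255)
  179.128.0.0/10 (179.128.0.0 - 179.191.255.255)
Most specific is 179.128.0.0/10.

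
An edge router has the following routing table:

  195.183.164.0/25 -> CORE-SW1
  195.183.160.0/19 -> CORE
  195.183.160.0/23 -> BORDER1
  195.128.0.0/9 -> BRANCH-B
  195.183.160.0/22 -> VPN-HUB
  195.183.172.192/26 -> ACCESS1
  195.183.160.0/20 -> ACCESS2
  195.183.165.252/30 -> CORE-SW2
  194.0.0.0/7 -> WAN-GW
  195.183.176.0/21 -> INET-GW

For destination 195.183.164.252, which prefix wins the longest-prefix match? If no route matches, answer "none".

Entries matching 195.183.164.252:
  194.0.0.0/7 (194.0.0.0 - 195.255.255.255)
  195.128.0.0/9 (195.128.0.0 - 195.255.255.255)
  195.183.160.0/19 (195.183.160.0 - 195.183.191.255)
  195.183.160.0/20 (195.183.160.0 - 195.183.175.255)
Most specific is 195.183.160.0/20.

195.183.160.0/20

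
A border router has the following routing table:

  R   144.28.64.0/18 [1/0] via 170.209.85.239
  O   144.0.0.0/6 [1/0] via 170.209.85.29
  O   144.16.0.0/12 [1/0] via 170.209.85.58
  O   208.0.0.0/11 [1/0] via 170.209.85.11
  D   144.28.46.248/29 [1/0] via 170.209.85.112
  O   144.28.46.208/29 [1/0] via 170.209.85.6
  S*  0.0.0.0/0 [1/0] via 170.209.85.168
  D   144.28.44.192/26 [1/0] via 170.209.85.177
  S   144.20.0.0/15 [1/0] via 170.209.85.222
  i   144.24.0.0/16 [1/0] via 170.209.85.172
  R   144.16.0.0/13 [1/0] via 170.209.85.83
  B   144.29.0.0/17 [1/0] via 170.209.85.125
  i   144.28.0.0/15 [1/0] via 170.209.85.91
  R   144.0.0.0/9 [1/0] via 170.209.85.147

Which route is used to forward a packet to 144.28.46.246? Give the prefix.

144.28.0.0/15

Entries matching 144.28.46.246:
  0.0.0.0/0 (default, matches everything)
  144.0.0.0/6 (144.0.0.0 - 147.255.255.255)
  144.0.0.0/9 (144.0.0.0 - 144.127.255.255)
  144.16.0.0/12 (144.16.0.0 - 144.31.255.255)
  144.28.0.0/15 (144.28.0.0 - 144.29.255.255)
Most specific is 144.28.0.0/15.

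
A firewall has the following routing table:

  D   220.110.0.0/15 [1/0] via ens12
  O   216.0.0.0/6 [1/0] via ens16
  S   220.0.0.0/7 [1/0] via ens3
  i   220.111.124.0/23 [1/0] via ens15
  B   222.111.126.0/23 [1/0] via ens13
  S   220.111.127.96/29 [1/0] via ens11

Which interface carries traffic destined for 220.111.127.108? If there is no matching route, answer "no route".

Routes whose prefix contains 220.111.127.108:
  220.0.0.0/7 (220.0.0.0 - 221.255.255.255) -> ens3
  220.110.0.0/15 (220.110.0.0 - 220.111.255.255) -> ens12
More-specific entries that do NOT match:
  220.111.127.96/29 (220.111.127.96 - 220.111.127.103) does not contain 220.111.127.108
  220.111.124.0/23 (220.111.124.0 - 220.111.125.255) does not contain 220.111.127.108
  222.111.126.0/23 (222.111.126.0 - 222.111.127.255) does not contain 220.111.127.108
Longest matching prefix is /15 -> interface ens12.

ens12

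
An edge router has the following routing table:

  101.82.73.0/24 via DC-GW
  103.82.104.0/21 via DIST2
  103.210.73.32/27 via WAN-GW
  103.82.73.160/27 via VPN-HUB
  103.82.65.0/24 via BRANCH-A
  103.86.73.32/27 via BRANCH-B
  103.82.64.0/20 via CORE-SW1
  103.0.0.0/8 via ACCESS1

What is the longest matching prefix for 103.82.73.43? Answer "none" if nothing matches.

Entries matching 103.82.73.43:
  103.0.0.0/8 (103.0.0.0 - 103.255.255.255)
  103.82.64.0/20 (103.82.64.0 - 103.82.79.255)
Most specific is 103.82.64.0/20.

103.82.64.0/20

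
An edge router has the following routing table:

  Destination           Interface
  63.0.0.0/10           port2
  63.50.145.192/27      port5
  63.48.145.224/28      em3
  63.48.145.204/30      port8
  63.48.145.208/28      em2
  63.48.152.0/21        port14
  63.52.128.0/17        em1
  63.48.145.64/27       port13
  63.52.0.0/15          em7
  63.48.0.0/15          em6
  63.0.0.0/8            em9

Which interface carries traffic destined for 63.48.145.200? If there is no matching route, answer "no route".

Routes whose prefix contains 63.48.145.200:
  63.0.0.0/8 (63.0.0.0 - 63.255.255.255) -> em9
  63.0.0.0/10 (63.0.0.0 - 63.63.255.255) -> port2
  63.48.0.0/15 (63.48.0.0 - 63.49.255.255) -> em6
More-specific entries that do NOT match:
  63.48.145.204/30 (63.48.145.204 - 63.48.145.207) does not contain 63.48.145.200
  63.48.145.224/28 (63.48.145.224 - 63.48.145.239) does not contain 63.48.145.200
  63.48.145.208/28 (63.48.145.208 - 63.48.145.223) does not contain 63.48.145.200
  63.50.145.192/27 (63.50.145.192 - 63.50.145.223) does not contain 63.48.145.200
  63.48.145.64/27 (63.48.145.64 - 63.48.145.95) does not contain 63.48.145.200
  63.48.152.0/21 (63.48.152.0 - 63.48.159.255) does not contain 63.48.145.200
  63.52.128.0/17 (63.52.128.0 - 63.52.255.255) does not contain 63.48.145.200
Longest matching prefix is /15 -> interface em6.

em6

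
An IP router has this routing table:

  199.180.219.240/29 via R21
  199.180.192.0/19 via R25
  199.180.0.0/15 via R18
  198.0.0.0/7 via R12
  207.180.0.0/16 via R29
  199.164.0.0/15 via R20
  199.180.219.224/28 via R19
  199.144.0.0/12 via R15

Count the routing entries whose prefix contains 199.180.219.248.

Prefixes containing 199.180.219.248:
  198.0.0.0/7 (198.0.0.0 - 199.255.255.255)
  199.180.0.0/15 (199.180.0.0 - 199.181.255.255)
  199.180.192.0/19 (199.180.192.0 - 199.180.223.255)
Total matching entries: 3.

3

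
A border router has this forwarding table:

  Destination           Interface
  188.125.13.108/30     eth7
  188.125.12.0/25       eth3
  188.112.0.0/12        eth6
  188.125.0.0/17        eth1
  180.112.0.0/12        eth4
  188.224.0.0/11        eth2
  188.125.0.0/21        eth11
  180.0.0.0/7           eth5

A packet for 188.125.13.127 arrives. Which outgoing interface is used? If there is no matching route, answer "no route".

Routes whose prefix contains 188.125.13.127:
  188.112.0.0/12 (188.112.0.0 - 188.127.255.255) -> eth6
  188.125.0.0/17 (188.125.0.0 - 188.125.127.255) -> eth1
More-specific entries that do NOT match:
  188.125.13.108/30 (188.125.13.108 - 188.125.13.111) does not contain 188.125.13.127
  188.125.12.0/25 (188.125.12.0 - 188.125.12.127) does not contain 188.125.13.127
  188.125.0.0/21 (188.125.0.0 - 188.125.7.255) does not contain 188.125.13.127
Longest matching prefix is /17 -> interface eth1.

eth1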